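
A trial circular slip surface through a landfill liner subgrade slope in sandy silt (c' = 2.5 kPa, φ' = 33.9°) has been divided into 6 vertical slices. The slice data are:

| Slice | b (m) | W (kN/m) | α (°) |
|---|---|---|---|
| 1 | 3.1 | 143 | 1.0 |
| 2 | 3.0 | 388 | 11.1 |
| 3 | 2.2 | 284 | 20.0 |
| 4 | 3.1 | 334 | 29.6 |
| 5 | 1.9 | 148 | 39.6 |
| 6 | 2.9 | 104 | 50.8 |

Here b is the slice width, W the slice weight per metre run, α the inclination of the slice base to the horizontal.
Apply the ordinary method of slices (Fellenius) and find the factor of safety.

FS = 1.74

Ordinary method of slices: FS = Σ[c'·Δl_i + (W_i cosα_i)·tanφ'] / Σ W_i sinα_i, with Δl_i = b_i / cosα_i.
Slice 1: Δl = 3.1/cos1.0° = 3.100 m; N'_1 = 143·cos1.0° = 143.0; c'Δl = 7.75; W sinα = 2.5
Slice 2: Δl = 3.0/cos11.1° = 3.057 m; N'_2 = 388·cos11.1° = 380.7; c'Δl = 7.64; W sinα = 74.7
Slice 3: Δl = 2.2/cos20.0° = 2.341 m; N'_3 = 284·cos20.0° = 266.9; c'Δl = 5.85; W sinα = 97.1
Slice 4: Δl = 3.1/cos29.6° = 3.565 m; N'_4 = 334·cos29.6° = 290.4; c'Δl = 8.91; W sinα = 165.0
Slice 5: Δl = 1.9/cos39.6° = 2.466 m; N'_5 = 148·cos39.6° = 114.0; c'Δl = 6.16; W sinα = 94.3
Slice 6: Δl = 2.9/cos50.8° = 4.588 m; N'_6 = 104·cos50.8° = 65.7; c'Δl = 11.47; W sinα = 80.6
Σc'Δl = 47.8 kN/m; ΣN' = 1260.8 kN/m; ΣW sinα = 514.2 kN/m
Resisting = 47.8 + 1260.8·tan33.9° = 47.8 + 847.2 = 895.0 kN/m
FS = 895.0 / 514.2 = 1.740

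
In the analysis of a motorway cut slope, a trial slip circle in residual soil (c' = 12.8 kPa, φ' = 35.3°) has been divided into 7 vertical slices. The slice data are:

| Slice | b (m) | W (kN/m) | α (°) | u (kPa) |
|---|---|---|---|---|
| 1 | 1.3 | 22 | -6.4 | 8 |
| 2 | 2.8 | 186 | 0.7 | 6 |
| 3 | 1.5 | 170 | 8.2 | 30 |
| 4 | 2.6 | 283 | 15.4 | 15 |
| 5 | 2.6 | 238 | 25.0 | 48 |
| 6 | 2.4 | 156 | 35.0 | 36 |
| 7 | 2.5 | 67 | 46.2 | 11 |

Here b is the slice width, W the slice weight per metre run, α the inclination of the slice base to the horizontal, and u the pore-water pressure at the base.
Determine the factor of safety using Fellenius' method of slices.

Ordinary method of slices: FS = Σ[c'·Δl_i + (W_i cosα_i − u_i·Δl_i)·tanφ'] / Σ W_i sinα_i, with Δl_i = b_i / cosα_i.
Slice 1: Δl = 1.3/cos(-6.4°) = 1.308 m; N'_1 = 22·cos(-6.4°) − 8·1.308 = 11.4; c'Δl = 16.74; W sinα = -2.5
Slice 2: Δl = 2.8/cos0.7° = 2.800 m; N'_2 = 186·cos0.7° − 6·2.800 = 169.2; c'Δl = 35.84; W sinα = 2.3
Slice 3: Δl = 1.5/cos8.2° = 1.515 m; N'_3 = 170·cos8.2° − 30·1.515 = 122.8; c'Δl = 19.40; W sinα = 24.2
Slice 4: Δl = 2.6/cos15.4° = 2.697 m; N'_4 = 283·cos15.4° − 15·2.697 = 232.4; c'Δl = 34.52; W sinα = 75.2
Slice 5: Δl = 2.6/cos25.0° = 2.869 m; N'_5 = 238·cos25.0° − 48·2.869 = 78.0; c'Δl = 36.72; W sinα = 100.6
Slice 6: Δl = 2.4/cos35.0° = 2.930 m; N'_6 = 156·cos35.0° − 36·2.930 = 22.3; c'Δl = 37.50; W sinα = 89.5
Slice 7: Δl = 2.5/cos46.2° = 3.612 m; N'_7 = 67·cos46.2° − 11·3.612 = 6.6; c'Δl = 46.23; W sinα = 48.4
Σc'Δl = 227.0 kN/m; ΣN' = 642.7 kN/m; ΣW sinα = 337.6 kN/m
Resisting = 227.0 + 642.7·tan35.3° = 227.0 + 455.1 = 682.0 kN/m
FS = 682.0 / 337.6 = 2.020

FS = 2.02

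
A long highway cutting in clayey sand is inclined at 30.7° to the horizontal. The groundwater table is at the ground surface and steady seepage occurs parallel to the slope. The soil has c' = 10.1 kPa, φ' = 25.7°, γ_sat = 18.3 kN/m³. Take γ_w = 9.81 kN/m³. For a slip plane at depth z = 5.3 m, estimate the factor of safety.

FS = 0.61

With seepage parallel to the slope and the water table at the surface, the effective normal stress on the slip plane uses the buoyant unit weight γ' = γ_sat − γ_w while the driving shear stress uses γ_sat:
FS = [c' + γ' z cos²β tanφ'] / [γ_sat z sinβ cosβ]
γ' = 18.3 − 9.81 = 8.49 kN/m³
Numerator = 10.1 + 8.49·5.3·cos²30.7°·tan25.7° = 10.1 + 8.49·5.3·0.7393·0.4813 = 26.111 kPa
Denominator = 18.3·5.3·sin30.7°·cos30.7° = 18.3·5.3·0.5105·0.8599 = 42.578 kPa
FS = 26.111 / 42.578 = 0.613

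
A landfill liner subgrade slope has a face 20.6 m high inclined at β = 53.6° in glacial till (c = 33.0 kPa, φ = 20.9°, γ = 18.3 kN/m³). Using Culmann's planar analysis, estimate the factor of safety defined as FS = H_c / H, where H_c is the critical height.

H_c = (4c/γ) · sinβ cosφ / [1 − cos(β − φ)]
    = (4·33.0/18.3) · sin53.6°·cos20.9° / [1 − cos32.7°]
    = 7.213 · 0.7519 / 0.1585 = 34.22 m
FS = H_c / H = 34.22 / 20.6 = 1.661

FS = 1.66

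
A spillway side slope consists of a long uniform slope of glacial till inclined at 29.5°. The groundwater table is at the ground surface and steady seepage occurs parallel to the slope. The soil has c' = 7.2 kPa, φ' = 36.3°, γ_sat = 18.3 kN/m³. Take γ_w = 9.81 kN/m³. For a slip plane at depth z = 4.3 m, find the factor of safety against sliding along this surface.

FS = 0.82

With seepage parallel to the slope and the water table at the surface, the effective normal stress on the slip plane uses the buoyant unit weight γ' = γ_sat − γ_w while the driving shear stress uses γ_sat:
FS = [c' + γ' z cos²β tanφ'] / [γ_sat z sinβ cosβ]
γ' = 18.3 − 9.81 = 8.49 kN/m³
Numerator = 7.2 + 8.49·4.3·cos²29.5°·tan36.3° = 7.2 + 8.49·4.3·0.7575·0.7346 = 27.514 kPa
Denominator = 18.3·4.3·sin29.5°·cos29.5° = 18.3·4.3·0.4924·0.8704 = 33.725 kPa
FS = 27.514 / 33.725 = 0.816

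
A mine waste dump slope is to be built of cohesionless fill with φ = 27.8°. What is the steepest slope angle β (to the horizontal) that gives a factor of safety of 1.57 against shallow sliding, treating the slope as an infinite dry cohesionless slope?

β = 18.6°

For an infinite dry cohesionless slope FS = tanφ/tanβ, so tanβ = tanφ / FS.
tanβ = tan27.8° / 1.57 = 0.5272 / 1.57 = 0.3358
β = arctan(0.3358) = 18.56°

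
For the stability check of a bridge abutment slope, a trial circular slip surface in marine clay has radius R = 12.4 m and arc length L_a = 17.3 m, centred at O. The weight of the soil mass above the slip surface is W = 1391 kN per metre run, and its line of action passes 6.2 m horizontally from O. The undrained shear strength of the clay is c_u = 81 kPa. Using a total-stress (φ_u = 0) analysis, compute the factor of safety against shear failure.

Taking moments about the centre O, the resisting moment is provided by the undrained shear strength acting along the arc:
M_R = c_u·L_a·R = 81·17.30·12.4 = 17376.1 kN·m/m
M_D = W·d = 1391·6.2 = 8624.2 kN·m/m
FS = M_R / M_D = 17376.1 / 8624.2 = 2.015

FS = 2.01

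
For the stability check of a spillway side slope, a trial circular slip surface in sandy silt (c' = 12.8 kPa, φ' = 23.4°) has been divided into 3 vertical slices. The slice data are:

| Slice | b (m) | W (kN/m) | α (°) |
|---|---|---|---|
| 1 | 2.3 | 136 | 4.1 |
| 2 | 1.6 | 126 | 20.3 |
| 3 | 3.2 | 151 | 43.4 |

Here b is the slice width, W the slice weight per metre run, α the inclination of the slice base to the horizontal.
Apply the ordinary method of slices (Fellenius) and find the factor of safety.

Ordinary method of slices: FS = Σ[c'·Δl_i + (W_i cosα_i)·tanφ'] / Σ W_i sinα_i, with Δl_i = b_i / cosα_i.
Slice 1: Δl = 2.3/cos4.1° = 2.306 m; N'_1 = 136·cos4.1° = 135.7; c'Δl = 29.52; W sinα = 9.7
Slice 2: Δl = 1.6/cos20.3° = 1.706 m; N'_2 = 126·cos20.3° = 118.2; c'Δl = 21.84; W sinα = 43.7
Slice 3: Δl = 3.2/cos43.4° = 4.404 m; N'_3 = 151·cos43.4° = 109.7; c'Δl = 56.37; W sinα = 103.8
Σc'Δl = 107.7 kN/m; ΣN' = 363.5 kN/m; ΣW sinα = 157.2 kN/m
Resisting = 107.7 + 363.5·tan23.4° = 107.7 + 157.3 = 265.0 kN/m
FS = 265.0 / 157.2 = 1.686

FS = 1.69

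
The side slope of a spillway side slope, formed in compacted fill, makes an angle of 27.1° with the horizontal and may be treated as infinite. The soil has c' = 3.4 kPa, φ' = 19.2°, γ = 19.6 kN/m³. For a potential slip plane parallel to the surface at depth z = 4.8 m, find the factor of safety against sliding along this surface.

For an infinite slope with a slip plane parallel to the surface (no pore pressure): FS = [c' + γz cos²β tanφ'] / [γz sinβ cosβ].
γz = 19.6·4.8 = 94.08 kN/m²
Numerator = 3.4 + 94.08·cos²27.1°·tan19.2° = 3.4 + 94.08·0.7925·0.3482 = 29.363 kPa
Denominator = 94.08·sin27.1°·cos27.1° = 94.08·0.4555·0.8902 = 38.152 kPa
FS = 29.363 / 38.152 = 0.770

FS = 0.77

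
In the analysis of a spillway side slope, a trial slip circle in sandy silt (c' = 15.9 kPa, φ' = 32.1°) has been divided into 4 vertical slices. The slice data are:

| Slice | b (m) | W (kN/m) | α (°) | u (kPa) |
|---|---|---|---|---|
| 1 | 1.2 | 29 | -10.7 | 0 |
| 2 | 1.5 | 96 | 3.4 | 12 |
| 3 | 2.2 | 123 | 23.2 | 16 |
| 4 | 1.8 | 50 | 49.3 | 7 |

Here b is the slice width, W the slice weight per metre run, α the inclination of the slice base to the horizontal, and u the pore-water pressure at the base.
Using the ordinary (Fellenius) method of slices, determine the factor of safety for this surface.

Ordinary method of slices: FS = Σ[c'·Δl_i + (W_i cosα_i − u_i·Δl_i)·tanφ'] / Σ W_i sinα_i, with Δl_i = b_i / cosα_i.
Slice 1: Δl = 1.2/cos(-10.7°) = 1.221 m; N'_1 = 29·cos(-10.7°) − 0·1.221 = 28.5; c'Δl = 19.42; W sinα = -5.4
Slice 2: Δl = 1.5/cos3.4° = 1.503 m; N'_2 = 96·cos3.4° − 12·1.503 = 77.8; c'Δl = 23.89; W sinα = 5.7
Slice 3: Δl = 2.2/cos23.2° = 2.394 m; N'_3 = 123·cos23.2° − 16·2.394 = 74.8; c'Δl = 38.06; W sinα = 48.5
Slice 4: Δl = 1.8/cos49.3° = 2.760 m; N'_4 = 50·cos49.3° − 7·2.760 = 13.3; c'Δl = 43.89; W sinα = 37.9
Σc'Δl = 125.3 kN/m; ΣN' = 194.3 kN/m; ΣW sinα = 86.7 kN/m
Resisting = 125.3 + 194.3·tan32.1° = 125.3 + 121.9 = 247.2 kN/m
FS = 247.2 / 86.7 = 2.852

FS = 2.85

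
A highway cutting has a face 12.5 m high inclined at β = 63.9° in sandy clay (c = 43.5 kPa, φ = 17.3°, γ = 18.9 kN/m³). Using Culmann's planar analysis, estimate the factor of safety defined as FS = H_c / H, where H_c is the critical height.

H_c = (4c/γ) · sinβ cosφ / [1 − cos(β − φ)]
    = (4·43.5/18.9) · sin63.9°·cos17.3° / [1 − cos46.6°]
    = 9.206 · 0.8574 / 0.3129 = 25.23 m
FS = H_c / H = 25.23 / 12.5 = 2.018

FS = 2.02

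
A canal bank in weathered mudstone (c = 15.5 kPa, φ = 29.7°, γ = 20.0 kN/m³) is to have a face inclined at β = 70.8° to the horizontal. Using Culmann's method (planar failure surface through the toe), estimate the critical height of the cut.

Culmann's analysis gives the critical failure plane at α_cr = (β + φ)/2 = (70.8 + 29.7)/2 = 50.2°, and the critical height
H_c = (4c/γ) · sinβ cosφ / [1 − cos(β − φ)]
    = (4·15.5/20.0) · sin70.8°·cos29.7° / [1 − cos(41.1°)]
    = 3.100 · 0.9444·0.8686 / [1 − 0.7536]
    = 3.100 · 0.8203 / 0.2464
    = 10.32 m

H_c = 10.32 m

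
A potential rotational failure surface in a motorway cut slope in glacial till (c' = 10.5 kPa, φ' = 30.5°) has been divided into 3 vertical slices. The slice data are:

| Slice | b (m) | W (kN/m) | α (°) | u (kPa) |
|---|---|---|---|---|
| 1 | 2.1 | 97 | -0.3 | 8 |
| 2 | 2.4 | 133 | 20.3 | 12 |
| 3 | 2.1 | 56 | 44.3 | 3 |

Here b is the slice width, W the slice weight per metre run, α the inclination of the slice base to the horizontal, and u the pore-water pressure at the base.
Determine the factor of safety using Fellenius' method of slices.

Ordinary method of slices: FS = Σ[c'·Δl_i + (W_i cosα_i − u_i·Δl_i)·tanφ'] / Σ W_i sinα_i, with Δl_i = b_i / cosα_i.
Slice 1: Δl = 2.1/cos(-0.3°) = 2.100 m; N'_1 = 97·cos(-0.3°) − 8·2.100 = 80.2; c'Δl = 22.05; W sinα = -0.5
Slice 2: Δl = 2.4/cos20.3° = 2.559 m; N'_2 = 133·cos20.3° − 12·2.559 = 94.0; c'Δl = 26.87; W sinα = 46.1
Slice 3: Δl = 2.1/cos44.3° = 2.934 m; N'_3 = 56·cos44.3° − 3·2.934 = 31.3; c'Δl = 30.81; W sinα = 39.1
Σc'Δl = 79.7 kN/m; ΣN' = 205.5 kN/m; ΣW sinα = 84.7 kN/m
Resisting = 79.7 + 205.5·tan30.5° = 79.7 + 121.1 = 200.8 kN/m
FS = 200.8 / 84.7 = 2.369

FS = 2.37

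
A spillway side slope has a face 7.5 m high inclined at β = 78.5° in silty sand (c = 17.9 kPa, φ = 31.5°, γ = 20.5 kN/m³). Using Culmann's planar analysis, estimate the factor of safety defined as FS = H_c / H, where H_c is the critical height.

FS = 1.22

H_c = (4c/γ) · sinβ cosφ / [1 − cos(β − φ)]
    = (4·17.9/20.5) · sin78.5°·cos31.5° / [1 − cos47.0°]
    = 3.493 · 0.8355 / 0.3180 = 9.18 m
FS = H_c / H = 9.18 / 7.5 = 1.224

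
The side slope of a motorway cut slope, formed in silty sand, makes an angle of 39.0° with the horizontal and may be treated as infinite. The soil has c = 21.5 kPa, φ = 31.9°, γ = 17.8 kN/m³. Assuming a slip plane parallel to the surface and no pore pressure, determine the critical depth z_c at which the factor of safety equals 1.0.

z_c = 10.68 m

Setting FS = 1.00 in FS = [c + γz cos²β tanφ] / [γz sinβ cosβ] and solving for z:
z = c / [γ cosβ (FS·sinβ − cosβ·tanφ)]
  = 21.5 / [17.8·cos39.0°·(1.00·sin39.0° − cos39.0°·tan31.9°)]
  = 21.5 / [17.8·0.7771·(1.00·0.6293 − 0.7771·0.6224)]
  = 21.5 / 2.0140 = 10.675 m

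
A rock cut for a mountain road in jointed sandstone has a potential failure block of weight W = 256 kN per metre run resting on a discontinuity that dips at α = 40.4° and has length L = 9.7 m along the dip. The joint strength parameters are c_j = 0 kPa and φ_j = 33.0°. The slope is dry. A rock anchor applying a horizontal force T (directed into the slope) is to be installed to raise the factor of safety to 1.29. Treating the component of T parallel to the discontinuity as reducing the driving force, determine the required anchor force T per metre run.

T = 62 kN/m

Resolving forces along and normal to the sliding plane, with the horizontal anchor force T adding T·sinα to the effective normal force and T·cosα acting up the plane against the driving force:
FS = [c_jL + (W cosα + T sinα) tanφ_j] / [W sinα − T cosα]
Without the anchor: N' = 195.0 kN/m, driving T_d = 165.9 kN/m, resisting R = 0·9.7 + 195.0·tan33.0° = 126.6 kN/m, FS = 0.76.
Setting FS = 1.29 and solving for T:
1.29·(165.9 − T cos40.4°) = 126.6 + T sin40.4°·tan33.0°
T·(sin40.4°·tan33.0° + 1.29·cos40.4°) = 1.29·165.9 − 126.6
T·(0.6481·0.6494 + 1.29·0.7615) = 214.0 − 126.6 = 87.4
T·1.4033 = 87.4
T = 62.3 kN/m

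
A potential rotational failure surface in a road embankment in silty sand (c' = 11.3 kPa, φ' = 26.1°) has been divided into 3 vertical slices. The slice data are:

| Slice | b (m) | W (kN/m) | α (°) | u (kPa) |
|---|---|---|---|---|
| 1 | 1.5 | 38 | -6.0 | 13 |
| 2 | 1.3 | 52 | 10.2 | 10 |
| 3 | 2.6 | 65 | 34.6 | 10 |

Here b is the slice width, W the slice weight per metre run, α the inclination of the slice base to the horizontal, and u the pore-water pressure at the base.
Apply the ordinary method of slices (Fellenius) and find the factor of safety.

Ordinary method of slices: FS = Σ[c'·Δl_i + (W_i cosα_i − u_i·Δl_i)·tanφ'] / Σ W_i sinα_i, with Δl_i = b_i / cosα_i.
Slice 1: Δl = 1.5/cos(-6.0°) = 1.508 m; N'_1 = 38·cos(-6.0°) − 13·1.508 = 18.2; c'Δl = 17.04; W sinα = -4.0
Slice 2: Δl = 1.3/cos10.2° = 1.321 m; N'_2 = 52·cos10.2° − 10·1.321 = 38.0; c'Δl = 14.93; W sinα = 9.2
Slice 3: Δl = 2.6/cos34.6° = 3.159 m; N'_3 = 65·cos34.6° − 10·3.159 = 21.9; c'Δl = 35.69; W sinα = 36.9
Σc'Δl = 67.7 kN/m; ΣN' = 78.1 kN/m; ΣW sinα = 42.1 kN/m
Resisting = 67.7 + 78.1·tan26.1° = 67.7 + 38.2 = 105.9 kN/m
FS = 105.9 / 42.1 = 2.513

FS = 2.51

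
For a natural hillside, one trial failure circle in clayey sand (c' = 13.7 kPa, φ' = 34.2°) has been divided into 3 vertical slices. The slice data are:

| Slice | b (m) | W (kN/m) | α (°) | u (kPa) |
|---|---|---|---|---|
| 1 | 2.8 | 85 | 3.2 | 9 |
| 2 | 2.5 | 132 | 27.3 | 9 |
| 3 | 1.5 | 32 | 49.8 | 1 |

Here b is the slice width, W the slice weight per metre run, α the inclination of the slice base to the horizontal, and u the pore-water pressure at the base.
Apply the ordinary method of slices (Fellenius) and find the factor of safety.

Ordinary method of slices: FS = Σ[c'·Δl_i + (W_i cosα_i − u_i·Δl_i)·tanφ'] / Σ W_i sinα_i, with Δl_i = b_i / cosα_i.
Slice 1: Δl = 2.8/cos3.2° = 2.804 m; N'_1 = 85·cos3.2° − 9·2.804 = 59.6; c'Δl = 38.42; W sinα = 4.7
Slice 2: Δl = 2.5/cos27.3° = 2.813 m; N'_2 = 132·cos27.3° − 9·2.813 = 92.0; c'Δl = 38.54; W sinα = 60.5
Slice 3: Δl = 1.5/cos49.8° = 2.324 m; N'_3 = 32·cos49.8° − 1·2.324 = 18.3; c'Δl = 31.84; W sinα = 24.4
Σc'Δl = 108.8 kN/m; ΣN' = 169.9 kN/m; ΣW sinα = 89.7 kN/m
Resisting = 108.8 + 169.9·tan34.2° = 108.8 + 115.5 = 224.3 kN/m
FS = 224.3 / 89.7 = 2.500

FS = 2.50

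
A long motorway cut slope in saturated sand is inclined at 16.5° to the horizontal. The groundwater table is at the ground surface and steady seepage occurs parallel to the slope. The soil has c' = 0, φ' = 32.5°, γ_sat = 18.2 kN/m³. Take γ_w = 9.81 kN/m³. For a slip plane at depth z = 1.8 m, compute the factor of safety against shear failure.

With seepage parallel to the slope and the water table at the surface, the effective normal stress on the slip plane uses the buoyant unit weight γ' = γ_sat − γ_w while the driving shear stress uses γ_sat:
FS = [c' + γ' z cos²β tanφ'] / [γ_sat z sinβ cosβ]
(For c' = 0 this reduces to FS = (γ'/γ_sat)·tanφ'/tanβ.)
γ' = 18.2 − 9.81 = 8.39 kN/m³
Numerator = 0.0 + 8.39·1.8·cos²16.5°·tan32.5° = 0.0 + 8.39·1.8·0.9193·0.6371 = 8.845 kPa
Denominator = 18.2·1.8·sin16.5°·cos16.5° = 18.2·1.8·0.2840·0.9588 = 8.921 kPa
FS = 8.845 / 8.921 = 0.991

FS = 0.99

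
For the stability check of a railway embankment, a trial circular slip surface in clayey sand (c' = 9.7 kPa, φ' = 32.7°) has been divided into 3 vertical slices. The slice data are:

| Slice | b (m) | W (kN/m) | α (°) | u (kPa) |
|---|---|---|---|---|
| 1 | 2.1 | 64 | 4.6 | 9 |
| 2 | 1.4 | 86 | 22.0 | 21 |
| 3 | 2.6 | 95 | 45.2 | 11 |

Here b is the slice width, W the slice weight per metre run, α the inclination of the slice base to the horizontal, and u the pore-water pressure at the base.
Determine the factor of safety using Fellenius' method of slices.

Ordinary method of slices: FS = Σ[c'·Δl_i + (W_i cosα_i − u_i·Δl_i)·tanφ'] / Σ W_i sinα_i, with Δl_i = b_i / cosα_i.
Slice 1: Δl = 2.1/cos4.6° = 2.107 m; N'_1 = 64·cos4.6° − 9·2.107 = 44.8; c'Δl = 20.44; W sinα = 5.1
Slice 2: Δl = 1.4/cos22.0° = 1.510 m; N'_2 = 86·cos22.0° − 21·1.510 = 48.0; c'Δl = 14.65; W sinα = 32.2
Slice 3: Δl = 2.6/cos45.2° = 3.690 m; N'_3 = 95·cos45.2° − 11·3.690 = 26.4; c'Δl = 35.79; W sinα = 67.4
Σc'Δl = 70.9 kN/m; ΣN' = 119.2 kN/m; ΣW sinα = 104.8 kN/m
Resisting = 70.9 + 119.2·tan32.7° = 70.9 + 76.5 = 147.4 kN/m
FS = 147.4 / 104.8 = 1.407

FS = 1.41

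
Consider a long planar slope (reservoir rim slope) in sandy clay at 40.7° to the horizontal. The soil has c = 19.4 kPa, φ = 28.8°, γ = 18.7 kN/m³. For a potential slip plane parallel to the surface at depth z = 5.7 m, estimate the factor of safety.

FS = 1.01

For an infinite slope with a slip plane parallel to the surface (no pore pressure): FS = [c + γz cos²β tanφ] / [γz sinβ cosβ].
γz = 18.7·5.7 = 106.59 kN/m²
Numerator = 19.4 + 106.59·cos²40.7°·tan28.8° = 19.4 + 106.59·0.5748·0.5498 = 53.080 kPa
Denominator = 106.59·sin40.7°·cos40.7° = 106.59·0.6521·0.7581 = 52.696 kPa
FS = 53.080 / 52.696 = 1.007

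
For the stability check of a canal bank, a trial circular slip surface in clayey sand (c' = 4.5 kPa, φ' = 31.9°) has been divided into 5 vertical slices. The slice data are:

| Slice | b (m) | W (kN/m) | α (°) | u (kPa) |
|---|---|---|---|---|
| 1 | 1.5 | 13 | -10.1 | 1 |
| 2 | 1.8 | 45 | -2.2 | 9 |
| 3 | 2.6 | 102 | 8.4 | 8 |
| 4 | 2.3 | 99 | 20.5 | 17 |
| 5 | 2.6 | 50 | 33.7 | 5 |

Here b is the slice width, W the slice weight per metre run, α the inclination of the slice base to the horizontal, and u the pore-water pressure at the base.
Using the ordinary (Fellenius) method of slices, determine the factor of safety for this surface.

FS = 2.38

Ordinary method of slices: FS = Σ[c'·Δl_i + (W_i cosα_i − u_i·Δl_i)·tanφ'] / Σ W_i sinα_i, with Δl_i = b_i / cosα_i.
Slice 1: Δl = 1.5/cos(-10.1°) = 1.524 m; N'_1 = 13·cos(-10.1°) − 1·1.524 = 11.3; c'Δl = 6.86; W sinα = -2.3
Slice 2: Δl = 1.8/cos(-2.2°) = 1.801 m; N'_2 = 45·cos(-2.2°) − 9·1.801 = 28.8; c'Δl = 8.11; W sinα = -1.7
Slice 3: Δl = 2.6/cos8.4° = 2.628 m; N'_3 = 102·cos8.4° − 8·2.628 = 79.9; c'Δl = 11.83; W sinα = 14.9
Slice 4: Δl = 2.3/cos20.5° = 2.456 m; N'_4 = 99·cos20.5° − 17·2.456 = 51.0; c'Δl = 11.05; W sinα = 34.7
Slice 5: Δl = 2.6/cos33.7° = 3.125 m; N'_5 = 50·cos33.7° − 5·3.125 = 26.0; c'Δl = 14.06; W sinα = 27.7
Σc'Δl = 51.9 kN/m; ΣN' = 196.9 kN/m; ΣW sinα = 73.3 kN/m
Resisting = 51.9 + 196.9·tan31.9° = 51.9 + 122.5 = 174.4 kN/m
FS = 174.4 / 73.3 = 2.380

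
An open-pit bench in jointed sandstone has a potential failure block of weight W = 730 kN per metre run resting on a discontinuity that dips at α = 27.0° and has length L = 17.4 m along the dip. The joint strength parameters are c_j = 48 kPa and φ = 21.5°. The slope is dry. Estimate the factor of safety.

Resolving the block weight along and normal to the plane and applying the Mohr–Coulomb strength on the joint:
N' = W cosα = 730·cos27.0° = 650.4 kN/m
Driving force T = W sinα = 730·sin27.0° = 331.4 kN/m
Resisting force R = c_j·L + N'·tanφ = 48·17.4 + 650.4·tan21.5° = 835.2 + 256.2 = 1091.4 kN/m
FS = R / T = 1091.4 / 331.4 = 3.293

FS = 3.29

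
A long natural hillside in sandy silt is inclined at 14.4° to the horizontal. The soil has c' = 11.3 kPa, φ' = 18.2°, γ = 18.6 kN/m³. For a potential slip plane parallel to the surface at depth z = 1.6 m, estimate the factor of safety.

For an infinite slope with a slip plane parallel to the surface (no pore pressure): FS = [c' + γz cos²β tanφ'] / [γz sinβ cosβ].
γz = 18.6·1.6 = 29.76 kN/m²
Numerator = 11.3 + 29.76·cos²14.4°·tan18.2° = 11.3 + 29.76·0.9382·0.3288 = 20.479 kPa
Denominator = 29.76·sin14.4°·cos14.4° = 29.76·0.2487·0.9686 = 7.168 kPa
FS = 20.479 / 7.168 = 2.857

FS = 2.86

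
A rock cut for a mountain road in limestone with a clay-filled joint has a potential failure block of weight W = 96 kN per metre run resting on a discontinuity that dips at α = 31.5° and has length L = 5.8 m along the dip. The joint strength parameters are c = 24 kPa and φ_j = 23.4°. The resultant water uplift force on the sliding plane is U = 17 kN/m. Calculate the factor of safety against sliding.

FS = 3.33

Resolving the block weight along and normal to the plane and applying the Mohr–Coulomb strength on the joint:
N' = W cosα − U = 96·cos31.5° − 17 = 64.9 kN/m
Driving force T = W sinα = 96·sin31.5° = 50.2 kN/m
Resisting force R = c·L + N'·tanφ_j = 24·5.8 + 64.9·tan23.4° = 139.2 + 28.1 = 167.3 kN/m
FS = R / T = 167.3 / 50.2 = 3.335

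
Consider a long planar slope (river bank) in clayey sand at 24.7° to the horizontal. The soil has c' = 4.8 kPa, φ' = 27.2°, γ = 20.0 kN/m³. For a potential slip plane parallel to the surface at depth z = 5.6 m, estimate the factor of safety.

For an infinite slope with a slip plane parallel to the surface (no pore pressure): FS = [c' + γz cos²β tanφ'] / [γz sinβ cosβ].
γz = 20.0·5.6 = 112.00 kN/m²
Numerator = 4.8 + 112.00·cos²24.7°·tan27.2° = 4.8 + 112.00·0.8254·0.5139 = 52.309 kPa
Denominator = 112.00·sin24.7°·cos24.7° = 112.00·0.4179·0.9085 = 42.519 kPa
FS = 52.309 / 42.519 = 1.230

FS = 1.23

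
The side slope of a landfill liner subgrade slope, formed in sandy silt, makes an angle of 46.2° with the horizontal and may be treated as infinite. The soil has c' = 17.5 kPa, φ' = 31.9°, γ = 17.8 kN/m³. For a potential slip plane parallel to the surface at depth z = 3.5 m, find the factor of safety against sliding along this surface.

For an infinite slope with a slip plane parallel to the surface (no pore pressure): FS = [c' + γz cos²β tanφ'] / [γz sinβ cosβ].
γz = 17.8·3.5 = 62.30 kN/m²
Numerator = 17.5 + 62.30·cos²46.2°·tan31.9° = 17.5 + 62.30·0.4791·0.6224 = 36.077 kPa
Denominator = 62.30·sin46.2°·cos46.2° = 62.30·0.7218·0.6921 = 31.123 kPa
FS = 36.077 / 31.123 = 1.159

FS = 1.16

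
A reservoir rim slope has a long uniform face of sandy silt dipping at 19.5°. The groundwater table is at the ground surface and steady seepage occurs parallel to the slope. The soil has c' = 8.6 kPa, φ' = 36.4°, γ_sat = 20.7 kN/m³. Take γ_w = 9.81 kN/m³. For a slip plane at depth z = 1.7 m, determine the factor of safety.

With seepage parallel to the slope and the water table at the surface, the effective normal stress on the slip plane uses the buoyant unit weight γ' = γ_sat − γ_w while the driving shear stress uses γ_sat:
FS = [c' + γ' z cos²β tanφ'] / [γ_sat z sinβ cosβ]
γ' = 20.7 − 9.81 = 10.89 kN/m³
Numerator = 8.6 + 10.89·1.7·cos²19.5°·tan36.4° = 8.6 + 10.89·1.7·0.8886·0.7373 = 20.728 kPa
Denominator = 20.7·1.7·sin19.5°·cos19.5° = 20.7·1.7·0.3338·0.9426 = 11.073 kPa
FS = 20.728 / 11.073 = 1.872

FS = 1.87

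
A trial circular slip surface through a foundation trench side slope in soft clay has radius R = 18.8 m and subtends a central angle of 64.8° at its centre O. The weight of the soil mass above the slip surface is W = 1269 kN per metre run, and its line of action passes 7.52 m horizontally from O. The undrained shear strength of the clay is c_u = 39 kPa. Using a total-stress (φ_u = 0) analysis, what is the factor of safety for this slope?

Taking moments about the centre O, the resisting moment is provided by the undrained shear strength acting along the arc:
Arc length L_a = R·θ = 18.8·(64.8°·π/180) = 18.8·1.1310 = 21.26 m
M_R = c_u·L_a·R = 39·21.26·18.8 = 15589.5 kN·m/m
M_D = W·d = 1269·7.52 = 9542.9 kN·m/m
FS = M_R / M_D = 15589.5 / 9542.9 = 1.634

FS = 1.63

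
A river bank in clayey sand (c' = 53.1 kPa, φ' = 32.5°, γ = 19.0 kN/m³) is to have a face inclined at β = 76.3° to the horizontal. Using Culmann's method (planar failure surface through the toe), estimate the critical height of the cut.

Culmann's analysis gives the critical failure plane at α_cr = (β + φ')/2 = (76.3 + 32.5)/2 = 54.4°, and the critical height
H_c = (4c'/γ) · sinβ cosφ' / [1 − cos(β − φ')]
    = (4·53.1/19.0) · sin76.3°·cos32.5° / [1 − cos(43.8°)]
    = 11.179 · 0.9715·0.8434 / [1 − 0.7218]
    = 11.179 · 0.8194 / 0.2782
    = 32.92 m

H_c = 32.92 m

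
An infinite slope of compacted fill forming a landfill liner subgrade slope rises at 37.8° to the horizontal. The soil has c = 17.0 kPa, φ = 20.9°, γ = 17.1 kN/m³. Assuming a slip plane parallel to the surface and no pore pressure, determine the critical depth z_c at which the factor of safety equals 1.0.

z_c = 4.04 m

Setting FS = 1.00 in FS = [c + γz cos²β tanφ] / [γz sinβ cosβ] and solving for z:
z = c / [γ cosβ (FS·sinβ − cosβ·tanφ)]
  = 17.0 / [17.1·cos37.8°·(1.00·sin37.8° − cos37.8°·tan20.9°)]
  = 17.0 / [17.1·0.7902·(1.00·0.6129 − 0.7902·0.3819)]
  = 17.0 / 4.2045 = 4.043 m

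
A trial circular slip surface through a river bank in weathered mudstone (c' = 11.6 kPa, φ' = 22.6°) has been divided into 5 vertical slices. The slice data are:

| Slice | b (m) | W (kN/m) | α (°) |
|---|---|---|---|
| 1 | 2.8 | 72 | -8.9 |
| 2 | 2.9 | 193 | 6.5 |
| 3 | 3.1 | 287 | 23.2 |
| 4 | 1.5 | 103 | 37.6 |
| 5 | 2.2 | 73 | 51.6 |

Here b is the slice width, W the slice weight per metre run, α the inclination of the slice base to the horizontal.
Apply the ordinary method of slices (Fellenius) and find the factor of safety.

Ordinary method of slices: FS = Σ[c'·Δl_i + (W_i cosα_i)·tanφ'] / Σ W_i sinα_i, with Δl_i = b_i / cosα_i.
Slice 1: Δl = 2.8/cos(-8.9°) = 2.834 m; N'_1 = 72·cos(-8.9°) = 71.1; c'Δl = 32.88; W sinα = -11.1
Slice 2: Δl = 2.9/cos6.5° = 2.919 m; N'_2 = 193·cos6.5° = 191.8; c'Δl = 33.86; W sinα = 21.8
Slice 3: Δl = 3.1/cos23.2° = 3.373 m; N'_3 = 287·cos23.2° = 263.8; c'Δl = 39.12; W sinα = 113.1
Slice 4: Δl = 1.5/cos37.6° = 1.893 m; N'_4 = 103·cos37.6° = 81.6; c'Δl = 21.96; W sinα = 62.8
Slice 5: Δl = 2.2/cos51.6° = 3.542 m; N'_5 = 73·cos51.6° = 45.3; c'Δl = 41.09; W sinα = 57.2
Σc'Δl = 168.9 kN/m; ΣN' = 653.6 kN/m; ΣW sinα = 243.8 kN/m
Resisting = 168.9 + 653.6·tan22.6° = 168.9 + 272.1 = 441.0 kN/m
FS = 441.0 / 243.8 = 1.809

FS = 1.81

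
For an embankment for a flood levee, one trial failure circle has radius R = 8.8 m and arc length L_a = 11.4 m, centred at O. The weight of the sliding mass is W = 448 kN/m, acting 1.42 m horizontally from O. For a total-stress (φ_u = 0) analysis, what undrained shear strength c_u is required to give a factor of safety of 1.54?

FS = c_u·L_a·R / (W·d), so c_u = FS·W·d / (L_a·R).
c_u = 1.54·448·1.42 / (11.40·8.8) = 979.7 / 100.32 = 9.77 kPa

c_u = 9.8 kPa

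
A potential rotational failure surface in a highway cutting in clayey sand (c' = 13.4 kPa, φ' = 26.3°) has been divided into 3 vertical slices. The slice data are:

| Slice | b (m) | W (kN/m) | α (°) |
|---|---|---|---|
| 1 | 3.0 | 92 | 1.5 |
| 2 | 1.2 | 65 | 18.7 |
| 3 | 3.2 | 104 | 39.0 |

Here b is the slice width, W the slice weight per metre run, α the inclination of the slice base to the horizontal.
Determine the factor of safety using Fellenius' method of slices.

Ordinary method of slices: FS = Σ[c'·Δl_i + (W_i cosα_i)·tanφ'] / Σ W_i sinα_i, with Δl_i = b_i / cosα_i.
Slice 1: Δl = 3.0/cos1.5° = 3.001 m; N'_1 = 92·cos1.5° = 92.0; c'Δl = 40.21; W sinα = 2.4
Slice 2: Δl = 1.2/cos18.7° = 1.267 m; N'_2 = 65·cos18.7° = 61.6; c'Δl = 16.98; W sinα = 20.8
Slice 3: Δl = 3.2/cos39.0° = 4.118 m; N'_3 = 104·cos39.0° = 80.8; c'Δl = 55.18; W sinα = 65.4
Σc'Δl = 112.4 kN/m; ΣN' = 234.4 kN/m; ΣW sinα = 88.7 kN/m
Resisting = 112.4 + 234.4·tan26.3° = 112.4 + 115.8 = 228.2 kN/m
FS = 228.2 / 88.7 = 2.573

FS = 2.57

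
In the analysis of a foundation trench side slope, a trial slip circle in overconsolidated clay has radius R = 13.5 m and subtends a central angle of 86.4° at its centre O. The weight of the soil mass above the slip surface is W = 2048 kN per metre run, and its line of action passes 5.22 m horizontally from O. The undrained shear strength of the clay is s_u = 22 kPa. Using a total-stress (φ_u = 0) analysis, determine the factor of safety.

Taking moments about the centre O, the resisting moment is provided by the undrained shear strength acting along the arc:
Arc length L_a = R·θ = 13.5·(86.4°·π/180) = 13.5·1.5080 = 20.36 m
M_R = s_u·L_a·R = 22·20.36·13.5 = 6046.2 kN·m/m
M_D = W·d = 2048·5.22 = 10690.6 kN·m/m
FS = M_R / M_D = 6046.2 / 10690.6 = 0.566

FS = 0.57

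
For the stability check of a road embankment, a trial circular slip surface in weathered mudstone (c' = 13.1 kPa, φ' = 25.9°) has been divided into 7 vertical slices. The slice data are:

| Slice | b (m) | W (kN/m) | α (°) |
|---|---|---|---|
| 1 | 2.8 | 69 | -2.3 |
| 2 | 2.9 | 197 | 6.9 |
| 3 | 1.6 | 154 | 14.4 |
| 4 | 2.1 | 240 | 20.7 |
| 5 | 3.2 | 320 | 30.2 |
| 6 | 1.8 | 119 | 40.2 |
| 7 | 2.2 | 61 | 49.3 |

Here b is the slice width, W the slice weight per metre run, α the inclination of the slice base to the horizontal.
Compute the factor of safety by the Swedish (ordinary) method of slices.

Ordinary method of slices: FS = Σ[c'·Δl_i + (W_i cosα_i)·tanφ'] / Σ W_i sinα_i, with Δl_i = b_i / cosα_i.
Slice 1: Δl = 2.8/cos(-2.3°) = 2.802 m; N'_1 = 69·cos(-2.3°) = 68.9; c'Δl = 36.71; W sinα = -2.8
Slice 2: Δl = 2.9/cos6.9° = 2.921 m; N'_2 = 197·cos6.9° = 195.6; c'Δl = 38.27; W sinα = 23.7
Slice 3: Δl = 1.6/cos14.4° = 1.652 m; N'_3 = 154·cos14.4° = 149.2; c'Δl = 21.64; W sinα = 38.3
Slice 4: Δl = 2.1/cos20.7° = 2.245 m; N'_4 = 240·cos20.7° = 224.5; c'Δl = 29.41; W sinα = 84.8
Slice 5: Δl = 3.2/cos30.2° = 3.703 m; N'_5 = 320·cos30.2° = 276.6; c'Δl = 48.50; W sinα = 161.0
Slice 6: Δl = 1.8/cos40.2° = 2.357 m; N'_6 = 119·cos40.2° = 90.9; c'Δl = 30.87; W sinα = 76.8
Slice 7: Δl = 2.2/cos49.3° = 3.374 m; N'_7 = 61·cos49.3° = 39.8; c'Δl = 44.20; W sinα = 46.2
Σc'Δl = 249.6 kN/m; ΣN' = 1045.4 kN/m; ΣW sinα = 428.1 kN/m
Resisting = 249.6 + 1045.4·tan25.9° = 249.6 + 507.6 = 757.2 kN/m
FS = 757.2 / 428.1 = 1.769

FS = 1.77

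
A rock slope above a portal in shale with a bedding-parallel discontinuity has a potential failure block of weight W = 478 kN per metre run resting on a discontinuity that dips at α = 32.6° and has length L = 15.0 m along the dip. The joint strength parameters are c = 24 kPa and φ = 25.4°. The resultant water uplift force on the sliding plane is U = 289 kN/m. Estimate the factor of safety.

FS = 1.61

Resolving the block weight along and normal to the plane and applying the Mohr–Coulomb strength on the joint:
N' = W cosα − U = 478·cos32.6° − 289 = 113.7 kN/m
Driving force T = W sinα = 478·sin32.6° = 257.5 kN/m
Resisting force R = c·L + N'·tanφ = 24·15.0 + 113.7·tan25.4° = 360.0 + 54.0 = 414.0 kN/m
FS = R / T = 414.0 / 257.5 = 1.608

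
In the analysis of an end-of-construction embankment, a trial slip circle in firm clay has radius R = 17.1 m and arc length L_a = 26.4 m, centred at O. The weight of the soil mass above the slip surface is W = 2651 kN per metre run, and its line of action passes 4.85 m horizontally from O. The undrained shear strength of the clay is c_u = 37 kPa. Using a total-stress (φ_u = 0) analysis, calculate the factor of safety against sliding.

Taking moments about the centre O, the resisting moment is provided by the undrained shear strength acting along the arc:
M_R = c_u·L_a·R = 37·26.40·17.1 = 16703.3 kN·m/m
M_D = W·d = 2651·4.85 = 12857.3 kN·m/m
FS = M_R / M_D = 16703.3 / 12857.3 = 1.299

FS = 1.30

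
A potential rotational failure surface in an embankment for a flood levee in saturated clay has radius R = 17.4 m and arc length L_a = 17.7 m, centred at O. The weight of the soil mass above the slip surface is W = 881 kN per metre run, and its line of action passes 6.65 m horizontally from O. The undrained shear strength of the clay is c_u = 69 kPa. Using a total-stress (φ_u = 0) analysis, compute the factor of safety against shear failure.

FS = 3.63

Taking moments about the centre O, the resisting moment is provided by the undrained shear strength acting along the arc:
M_R = c_u·L_a·R = 69·17.70·17.4 = 21250.6 kN·m/m
M_D = W·d = 881·6.65 = 5858.7 kN·m/m
FS = M_R / M_D = 21250.6 / 5858.7 = 3.627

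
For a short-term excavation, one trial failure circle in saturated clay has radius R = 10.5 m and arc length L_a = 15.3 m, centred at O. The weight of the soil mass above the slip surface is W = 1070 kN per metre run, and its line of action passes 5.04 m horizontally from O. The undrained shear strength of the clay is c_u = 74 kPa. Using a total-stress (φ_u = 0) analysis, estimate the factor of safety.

FS = 2.20

Taking moments about the centre O, the resisting moment is provided by the undrained shear strength acting along the arc:
M_R = c_u·L_a·R = 74·15.30·10.5 = 11888.1 kN·m/m
M_D = W·d = 1070·5.04 = 5392.8 kN·m/m
FS = M_R / M_D = 11888.1 / 5392.8 = 2.204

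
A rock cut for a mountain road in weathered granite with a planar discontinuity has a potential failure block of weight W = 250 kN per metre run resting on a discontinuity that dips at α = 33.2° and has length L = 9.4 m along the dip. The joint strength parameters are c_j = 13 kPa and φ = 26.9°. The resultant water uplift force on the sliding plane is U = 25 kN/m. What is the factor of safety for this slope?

Resolving the block weight along and normal to the plane and applying the Mohr–Coulomb strength on the joint:
N' = W cosα − U = 250·cos33.2° − 25 = 184.2 kN/m
Driving force T = W sinα = 250·sin33.2° = 136.9 kN/m
Resisting force R = c_j·L + N'·tanφ = 13·9.4 + 184.2·tan26.9° = 122.2 + 93.4 = 215.6 kN/m
FS = R / T = 215.6 / 136.9 = 1.575

FS = 1.58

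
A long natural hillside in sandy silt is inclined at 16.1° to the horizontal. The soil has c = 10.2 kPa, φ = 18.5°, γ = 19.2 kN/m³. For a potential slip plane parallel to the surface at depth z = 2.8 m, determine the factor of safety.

FS = 1.87

For an infinite slope with a slip plane parallel to the surface (no pore pressure): FS = [c + γz cos²β tanφ] / [γz sinβ cosβ].
γz = 19.2·2.8 = 53.76 kN/m²
Numerator = 10.2 + 53.76·cos²16.1°·tan18.5° = 10.2 + 53.76·0.9231·0.3346 = 26.805 kPa
Denominator = 53.76·sin16.1°·cos16.1° = 53.76·0.2773·0.9608 = 14.324 kPa
FS = 26.805 / 14.324 = 1.871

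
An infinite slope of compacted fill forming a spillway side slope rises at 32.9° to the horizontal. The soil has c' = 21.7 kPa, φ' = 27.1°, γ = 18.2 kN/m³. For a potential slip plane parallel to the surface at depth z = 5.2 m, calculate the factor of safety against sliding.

FS = 1.29

For an infinite slope with a slip plane parallel to the surface (no pore pressure): FS = [c' + γz cos²β tanφ'] / [γz sinβ cosβ].
γz = 18.2·5.2 = 94.64 kN/m²
Numerator = 21.7 + 94.64·cos²32.9°·tan27.1° = 21.7 + 94.64·0.7050·0.5117 = 55.841 kPa
Denominator = 94.64·sin32.9°·cos32.9° = 94.64·0.5432·0.8396 = 43.162 kPa
FS = 55.841 / 43.162 = 1.294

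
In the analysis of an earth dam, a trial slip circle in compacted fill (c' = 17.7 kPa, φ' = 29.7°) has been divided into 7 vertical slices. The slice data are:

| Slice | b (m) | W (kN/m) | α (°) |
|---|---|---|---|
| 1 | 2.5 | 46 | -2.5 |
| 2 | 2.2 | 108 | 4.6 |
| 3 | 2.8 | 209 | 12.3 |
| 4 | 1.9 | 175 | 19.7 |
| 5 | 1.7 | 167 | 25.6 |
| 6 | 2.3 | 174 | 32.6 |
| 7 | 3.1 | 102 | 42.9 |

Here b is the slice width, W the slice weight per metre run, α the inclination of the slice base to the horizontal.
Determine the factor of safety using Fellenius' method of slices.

Ordinary method of slices: FS = Σ[c'·Δl_i + (W_i cosα_i)·tanφ'] / Σ W_i sinα_i, with Δl_i = b_i / cosα_i.
Slice 1: Δl = 2.5/cos(-2.5°) = 2.502 m; N'_1 = 46·cos(-2.5°) = 46.0; c'Δl = 44.29; W sinα = -2.0
Slice 2: Δl = 2.2/cos4.6° = 2.207 m; N'_2 = 108·cos4.6° = 107.7; c'Δl = 39.07; W sinα = 8.7
Slice 3: Δl = 2.8/cos12.3° = 2.866 m; N'_3 = 209·cos12.3° = 204.2; c'Δl = 50.72; W sinα = 44.5
Slice 4: Δl = 1.9/cos19.7° = 2.018 m; N'_4 = 175·cos19.7° = 164.8; c'Δl = 35.72; W sinα = 59.0
Slice 5: Δl = 1.7/cos25.6° = 1.885 m; N'_5 = 167·cos25.6° = 150.6; c'Δl = 33.37; W sinα = 72.2
Slice 6: Δl = 2.3/cos32.6° = 2.730 m; N'_6 = 174·cos32.6° = 146.6; c'Δl = 48.32; W sinα = 93.7
Slice 7: Δl = 3.1/cos42.9° = 4.232 m; N'_7 = 102·cos42.9° = 74.7; c'Δl = 74.90; W sinα = 69.4
Σc'Δl = 326.4 kN/m; ΣN' = 894.5 kN/m; ΣW sinα = 345.5 kN/m
Resisting = 326.4 + 894.5·tan29.7° = 326.4 + 510.2 = 836.6 kN/m
FS = 836.6 / 345.5 = 2.421

FS = 2.42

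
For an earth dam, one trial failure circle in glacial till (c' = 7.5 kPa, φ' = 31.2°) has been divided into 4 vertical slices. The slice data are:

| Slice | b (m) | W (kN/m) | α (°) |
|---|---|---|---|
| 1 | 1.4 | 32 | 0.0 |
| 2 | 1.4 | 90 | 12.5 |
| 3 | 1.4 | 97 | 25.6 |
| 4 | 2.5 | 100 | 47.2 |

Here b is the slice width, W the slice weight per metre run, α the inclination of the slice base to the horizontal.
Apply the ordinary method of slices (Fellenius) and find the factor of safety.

Ordinary method of slices: FS = Σ[c'·Δl_i + (W_i cosα_i)·tanφ'] / Σ W_i sinα_i, with Δl_i = b_i / cosα_i.
Slice 1: Δl = 1.4/cos0.0° = 1.400 m; N'_1 = 32·cos0.0° = 32.0; c'Δl = 10.50; W sinα = 0.0
Slice 2: Δl = 1.4/cos12.5° = 1.434 m; N'_2 = 90·cos12.5° = 87.9; c'Δl = 10.75; W sinα = 19.5
Slice 3: Δl = 1.4/cos25.6° = 1.552 m; N'_3 = 97·cos25.6° = 87.5; c'Δl = 11.64; W sinα = 41.9
Slice 4: Δl = 2.5/cos47.2° = 3.679 m; N'_4 = 100·cos47.2° = 67.9; c'Δl = 27.60; W sinα = 73.4
Σc'Δl = 60.5 kN/m; ΣN' = 275.3 kN/m; ΣW sinα = 134.8 kN/m
Resisting = 60.5 + 275.3·tan31.2° = 60.5 + 166.7 = 227.2 kN/m
FS = 227.2 / 134.8 = 1.686

FS = 1.69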